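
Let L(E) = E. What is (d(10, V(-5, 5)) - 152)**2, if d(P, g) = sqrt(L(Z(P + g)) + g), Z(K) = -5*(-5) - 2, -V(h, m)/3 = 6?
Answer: (152 - sqrt(5))**2 ≈ 22429.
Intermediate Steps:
V(h, m) = -18 (V(h, m) = -3*6 = -18)
Z(K) = 23 (Z(K) = 25 - 2 = 23)
d(P, g) = sqrt(23 + g)
(d(10, V(-5, 5)) - 152)**2 = (sqrt(23 - 18) - 152)**2 = (sqrt(5) - 152)**2 = (-152 + sqrt(5))**2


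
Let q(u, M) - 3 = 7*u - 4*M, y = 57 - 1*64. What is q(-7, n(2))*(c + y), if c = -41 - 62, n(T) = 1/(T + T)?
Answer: 5170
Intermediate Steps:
y = -7 (y = 57 - 64 = -7)
n(T) = 1/(2*T)
q(u, M) = 3 - 4*M + 7*u (q(u, M) = 3 + (7*u - 4*M) = 3 + (-4*M + 7*u) = 3 - 4*M + 7*u)
c = -103
q(-7, n(2))*(c + y) = (3 - 2/2 + 7*(-7))*(-103 - 7) = (3 - 2/2 - 49)*(-110) = (3 - 4*¼ - 49)*(-110) = (3 - 1 - 49)*(-110) = -47*(-110) = 5170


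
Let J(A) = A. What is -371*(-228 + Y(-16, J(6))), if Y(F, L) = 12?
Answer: 80136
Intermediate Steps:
-371*(-228 + Y(-16, J(6))) = -371*(-228 + 12) = -371*(-216) = 80136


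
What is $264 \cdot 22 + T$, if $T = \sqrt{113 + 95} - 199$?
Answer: $5609 + 4 \sqrt{13} \approx 5623.4$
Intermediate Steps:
$T = -199 + 4 \sqrt{13}$ ($T = \sqrt{208} - 199 = 4 \sqrt{13} - 199 = -199 + 4 \sqrt{13} \approx -184.58$)
$264 \cdot 22 + T = 264 \cdot 22 - \left(199 - 4 \sqrt{13}\right) = 5808 - \left(199 - 4 \sqrt{13}\right) = 5609 + 4 \sqrt{13}$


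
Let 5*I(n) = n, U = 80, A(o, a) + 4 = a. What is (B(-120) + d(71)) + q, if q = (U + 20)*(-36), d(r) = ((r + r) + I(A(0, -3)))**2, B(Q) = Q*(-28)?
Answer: 488209/25 ≈ 19528.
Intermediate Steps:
A(o, a) = -4 + a
B(Q) = -28*Q
I(n) = n/5
d(r) = (-7/5 + 2*r)**2 (d(r) = ((r + r) + (-4 - 3)/5)**2 = (2*r + (1/5)*(-7))**2 = (2*r - 7/5)**2 = (-7/5 + 2*r)**2)
q = -3600 (q = (80 + 20)*(-36) = 100*(-36) = -3600)
(B(-120) + d(71)) + q = (-28*(-120) + (-7 + 10*71)**2/25) - 3600 = (3360 + (-7 + 710)**2/25) - 3600 = (3360 + (1/25)*703**2) - 3600 = (3360 + (1/25)*494209) - 3600 = (3360 + 494209/25) - 3600 = 578209/25 - 3600 = 488209/25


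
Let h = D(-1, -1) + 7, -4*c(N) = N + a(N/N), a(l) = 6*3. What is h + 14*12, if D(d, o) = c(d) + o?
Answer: 679/4 ≈ 169.75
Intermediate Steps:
a(l) = 18
c(N) = -9/2 - N/4 (c(N) = -(N + 18)/4 = -(18 + N)/4 = -9/2 - N/4)
D(d, o) = -9/2 + o - d/4 (D(d, o) = (-9/2 - d/4) + o = -9/2 + o - d/4)
h = 7/4 (h = (-9/2 - 1 - 1/4*(-1)) + 7 = (-9/2 - 1 + 1/4) + 7 = -21/4 + 7 = 7/4 ≈ 1.7500)
h + 14*12 = 7/4 + 14*12 = 7/4 + 168 = 679/4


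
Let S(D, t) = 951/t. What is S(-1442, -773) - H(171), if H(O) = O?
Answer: -133134/773 ≈ -172.23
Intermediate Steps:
S(-1442, -773) - H(171) = 951/(-773) - 1*171 = 951*(-1/773) - 171 = -951/773 - 171 = -133134/773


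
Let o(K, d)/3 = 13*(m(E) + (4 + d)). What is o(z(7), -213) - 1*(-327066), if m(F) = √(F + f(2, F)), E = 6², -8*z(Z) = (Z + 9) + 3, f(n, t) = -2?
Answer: 318915 + 39*√34 ≈ 3.1914e+5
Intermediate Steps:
z(Z) = -3/2 - Z/8 (z(Z) = -((Z + 9) + 3)/8 = -((9 + Z) + 3)/8 = -(12 + Z)/8 = -3/2 - Z/8)
E = 36
m(F) = √(-2 + F) (m(F) = √(F - 2) = √(-2 + F))
o(K, d) = 156 + 39*d + 39*√34 (o(K, d) = 3*(13*(√(-2 + 36) + (4 + d))) = 3*(13*(√34 + (4 + d))) = 3*(13*(4 + d + √34)) = 3*(52 + 13*d + 13*√34) = 156 + 39*d + 39*√34)
o(z(7), -213) - 1*(-327066) = (156 + 39*(-213) + 39*√34) - 1*(-327066) = (156 - 8307 + 39*√34) + 327066 = (-8151 + 39*√34) + 327066 = 318915 + 39*√34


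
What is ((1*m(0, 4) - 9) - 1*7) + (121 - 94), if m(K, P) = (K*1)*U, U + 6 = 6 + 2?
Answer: 11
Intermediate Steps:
U = 2 (U = -6 + (6 + 2) = -6 + 8 = 2)
m(K, P) = 2*K (m(K, P) = (K*1)*2 = K*2 = 2*K)
((1*m(0, 4) - 9) - 1*7) + (121 - 94) = ((1*(2*0) - 9) - 1*7) + (121 - 94) = ((1*0 - 9) - 7) + 27 = ((0 - 9) - 7) + 27 = (-9 - 7) + 27 = -16 + 27 = 11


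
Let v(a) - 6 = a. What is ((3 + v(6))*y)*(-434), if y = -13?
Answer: 84630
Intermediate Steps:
v(a) = 6 + a
((3 + v(6))*y)*(-434) = ((3 + (6 + 6))*(-13))*(-434) = ((3 + 12)*(-13))*(-434) = (15*(-13))*(-434) = -195*(-434) = 84630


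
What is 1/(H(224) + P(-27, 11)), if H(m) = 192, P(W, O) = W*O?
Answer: -1/105 ≈ -0.0095238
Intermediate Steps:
P(W, O) = O*W
1/(H(224) + P(-27, 11)) = 1/(192 + 11*(-27)) = 1/(192 - 297) = 1/(-105) = -1/105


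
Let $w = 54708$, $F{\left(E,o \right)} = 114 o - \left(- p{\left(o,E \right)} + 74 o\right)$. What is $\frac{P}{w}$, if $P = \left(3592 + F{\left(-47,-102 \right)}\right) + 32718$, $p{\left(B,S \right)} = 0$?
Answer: $\frac{16115}{27354} \approx 0.58913$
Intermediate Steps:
$F{\left(E,o \right)} = 40 o$ ($F{\left(E,o \right)} = 114 o + \left(- 74 o + 0\right) = 114 o - 74 o = 40 o$)
$P = 32230$ ($P = \left(3592 + 40 \left(-102\right)\right) + 32718 = \left(3592 - 4080\right) + 32718 = -488 + 32718 = 32230$)
$\frac{P}{w} = \frac{32230}{54708} = 32230 \cdot \frac{1}{54708} = \frac{16115}{27354}$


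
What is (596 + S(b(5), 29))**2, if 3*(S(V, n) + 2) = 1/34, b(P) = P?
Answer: 3671026921/10404 ≈ 3.5285e+5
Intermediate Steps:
S(V, n) = -203/102 (S(V, n) = -2 + (1/3)/34 = -2 + (1/3)*(1/34) = -2 + 1/102 = -203/102)
(596 + S(b(5), 29))**2 = (596 - 203/102)**2 = (60589/102)**2 = 3671026921/10404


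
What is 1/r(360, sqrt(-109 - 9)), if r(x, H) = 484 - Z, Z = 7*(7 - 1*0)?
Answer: 1/435 ≈ 0.0022989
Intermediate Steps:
Z = 49 (Z = 7*(7 + 0) = 7*7 = 49)
r(x, H) = 435 (r(x, H) = 484 - 1*49 = 484 - 49 = 435)
1/r(360, sqrt(-109 - 9)) = 1/435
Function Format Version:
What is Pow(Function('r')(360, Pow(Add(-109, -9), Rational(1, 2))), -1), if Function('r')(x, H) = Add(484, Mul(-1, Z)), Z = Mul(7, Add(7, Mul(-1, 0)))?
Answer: Rational(1, 435) ≈ 0.0022989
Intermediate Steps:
Z = 49 (Z = Mul(7, Add(7, 0)) = Mul(7, 7) = 49)
Function('r')(x, H) = 435 (Function('r')(x, H) = Add(484, Mul(-1, 49)) = Add(484, -49) = 435)
Pow(Function('r')(360, Pow(Add(-109, -9), Rational(1, 2))), -1) = Pow(435, -1) = Rational(1, 435)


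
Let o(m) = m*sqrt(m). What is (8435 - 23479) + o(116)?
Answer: -15044 + 232*sqrt(29) ≈ -13795.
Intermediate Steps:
o(m) = m**(3/2)
(8435 - 23479) + o(116) = (8435 - 23479) + 116**(3/2) = -15044 + 232*sqrt(29)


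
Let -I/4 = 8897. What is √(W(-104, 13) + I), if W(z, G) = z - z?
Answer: 2*I*√8897 ≈ 188.65*I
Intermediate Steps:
I = -35588 (I = -4*8897 = -35588)
W(z, G) = 0
√(W(-104, 13) + I) = √(0 - 35588) = √(-35588) = 2*I*√8897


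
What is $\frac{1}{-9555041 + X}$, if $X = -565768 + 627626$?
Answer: $- \frac{1}{9493183} \approx -1.0534 \cdot 10^{-7}$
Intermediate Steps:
$X = 61858$
$\frac{1}{-9555041 + X} = \frac{1}{-9555041 + 61858} = \frac{1}{-9493183} = - \frac{1}{9493183}$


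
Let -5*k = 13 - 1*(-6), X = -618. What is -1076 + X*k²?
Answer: -249998/25 ≈ -9999.9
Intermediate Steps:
k = -19/5 (k = -(13 - 1*(-6))/5 = -(13 + 6)/5 = -⅕*19 = -19/5 ≈ -3.8000)
-1076 + X*k² = -1076 - 618*(-19/5)² = -1076 - 618*361/25 = -1076 - 223098/25 = -249998/25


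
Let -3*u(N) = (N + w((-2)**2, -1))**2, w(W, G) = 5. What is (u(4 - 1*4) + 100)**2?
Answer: 75625/9 ≈ 8402.8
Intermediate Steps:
u(N) = -(5 + N)**2/3 (u(N) = -(N + 5)**2/3 = -(5 + N)**2/3)
(u(4 - 1*4) + 100)**2 = (-(5 + (4 - 1*4))**2/3 + 100)**2 = (-(5 + (4 - 4))**2/3 + 100)**2 = (-(5 + 0)**2/3 + 100)**2 = (-1/3*5**2 + 100)**2 = (-1/3*25 + 100)**2 = (-25/3 + 100)**2 = (275/3)**2 = 75625/9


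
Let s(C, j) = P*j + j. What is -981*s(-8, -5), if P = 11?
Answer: 58860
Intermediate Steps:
s(C, j) = 12*j (s(C, j) = 11*j + j = 12*j)
-981*s(-8, -5) = -11772*(-5) = -981*(-60) = 58860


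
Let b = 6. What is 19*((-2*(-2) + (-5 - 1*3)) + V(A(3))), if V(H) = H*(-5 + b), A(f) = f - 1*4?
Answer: -95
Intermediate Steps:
A(f) = -4 + f (A(f) = f - 4 = -4 + f)
V(H) = H (V(H) = H*(-5 + 6) = H*1 = H)
19*((-2*(-2) + (-5 - 1*3)) + V(A(3))) = 19*((-2*(-2) + (-5 - 1*3)) + (-4 + 3)) = 19*((4 + (-5 - 3)) - 1) = 19*((4 - 8) - 1) = 19*(-4 - 1) = 19*(-5) = -95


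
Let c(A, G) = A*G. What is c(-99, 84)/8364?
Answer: -693/697 ≈ -0.99426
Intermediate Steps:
c(-99, 84)/8364 = -99*84/8364 = -8316*1/8364 = -693/697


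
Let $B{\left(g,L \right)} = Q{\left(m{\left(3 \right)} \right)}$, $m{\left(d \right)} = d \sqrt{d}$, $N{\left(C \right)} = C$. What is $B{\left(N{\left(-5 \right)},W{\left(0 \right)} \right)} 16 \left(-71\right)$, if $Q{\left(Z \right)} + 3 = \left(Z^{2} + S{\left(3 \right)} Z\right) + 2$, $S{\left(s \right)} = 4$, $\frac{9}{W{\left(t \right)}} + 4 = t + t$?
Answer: $-29536 - 13632 \sqrt{3} \approx -53147.0$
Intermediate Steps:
$W{\left(t \right)} = \frac{9}{-4 + 2 t}$ ($W{\left(t \right)} = \frac{9}{-4 + \left(t + t\right)} = \frac{9}{-4 + 2 t}$)
$m{\left(d \right)} = d^{\frac{3}{2}}$
$Q{\left(Z \right)} = -1 + Z^{2} + 4 Z$ ($Q{\left(Z \right)} = -3 + \left(\left(Z^{2} + 4 Z\right) + 2\right) = -3 + \left(2 + Z^{2} + 4 Z\right) = -1 + Z^{2} + 4 Z$)
$B{\left(g,L \right)} = 26 + 12 \sqrt{3}$ ($B{\left(g,L \right)} = -1 + \left(3^{\frac{3}{2}}\right)^{2} + 4 \cdot 3^{\frac{3}{2}} = -1 + \left(3 \sqrt{3}\right)^{2} + 4 \cdot 3 \sqrt{3} = -1 + 27 + 12 \sqrt{3} = 26 + 12 \sqrt{3}$)
$B{\left(N{\left(-5 \right)},W{\left(0 \right)} \right)} 16 \left(-71\right) = \left(26 + 12 \sqrt{3}\right) 16 \left(-71\right) = \left(416 + 192 \sqrt{3}\right) \left(-71\right) = -29536 - 13632 \sqrt{3}$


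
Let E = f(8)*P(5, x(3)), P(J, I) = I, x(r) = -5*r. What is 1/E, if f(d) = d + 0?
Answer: -1/120 ≈ -0.0083333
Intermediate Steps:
f(d) = d
E = -120 (E = 8*(-5*3) = 8*(-15) = -120)
1/E = 1/(-120) = -1/120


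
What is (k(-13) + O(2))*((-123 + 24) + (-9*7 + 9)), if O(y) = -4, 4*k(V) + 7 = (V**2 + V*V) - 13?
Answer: -23103/2 ≈ -11552.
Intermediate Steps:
k(V) = -5 + V**2/2 (k(V) = -7/4 + ((V**2 + V*V) - 13)/4 = -7/4 + ((V**2 + V**2) - 13)/4 = -7/4 + (2*V**2 - 13)/4 = -7/4 + (-13 + 2*V**2)/4 = -7/4 + (-13/4 + V**2/2) = -5 + V**2/2)
(k(-13) + O(2))*((-123 + 24) + (-9*7 + 9)) = ((-5 + (1/2)*(-13)**2) - 4)*((-123 + 24) + (-9*7 + 9)) = ((-5 + (1/2)*169) - 4)*(-99 + (-63 + 9)) = ((-5 + 169/2) - 4)*(-99 - 54) = (159/2 - 4)*(-153) = (151/2)*(-153) = -23103/2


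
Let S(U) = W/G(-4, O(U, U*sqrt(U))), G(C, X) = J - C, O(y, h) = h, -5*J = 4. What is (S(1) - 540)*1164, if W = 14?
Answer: -1246935/2 ≈ -6.2347e+5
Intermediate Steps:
J = -4/5 (J = -1/5*4 = -4/5 ≈ -0.80000)
G(C, X) = -4/5 - C
S(U) = 35/8 (S(U) = 14/(-4/5 - 1*(-4)) = 14/(-4/5 + 4) = 14/(16/5) = 14*(5/16) = 35/8)
(S(1) - 540)*1164 = (35/8 - 540)*1164 = -4285/8*1164 = -1246935/2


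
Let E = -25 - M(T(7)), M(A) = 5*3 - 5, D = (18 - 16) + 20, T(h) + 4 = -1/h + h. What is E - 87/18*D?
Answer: -424/3 ≈ -141.33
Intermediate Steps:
T(h) = -4 + h - 1/h (T(h) = -4 + (-1/h + h) = -4 + (h - 1/h) = -4 + h - 1/h)
D = 22 (D = 2 + 20 = 22)
M(A) = 10 (M(A) = 15 - 5 = 10)
E = -35 (E = -25 - 1*10 = -25 - 10 = -35)
E - 87/18*D = -35 - 87/18*22 = -35 - 87*(1/18)*22 = -35 - 29*22/6 = -35 - 1*319/3 = -35 - 319/3 = -424/3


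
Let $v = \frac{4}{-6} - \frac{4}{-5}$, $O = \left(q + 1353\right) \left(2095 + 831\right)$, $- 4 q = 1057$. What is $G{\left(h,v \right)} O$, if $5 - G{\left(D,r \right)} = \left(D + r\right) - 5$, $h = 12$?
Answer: $- \frac{20388368}{3} \approx -6.7961 \cdot 10^{6}$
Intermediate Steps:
$q = - \frac{1057}{4}$ ($q = \left(- \frac{1}{4}\right) 1057 = - \frac{1057}{4} \approx -264.25$)
$O = \frac{6371365}{2}$ ($O = \left(- \frac{1057}{4} + 1353\right) \left(2095 + 831\right) = \frac{4355}{4} \cdot 2926 = \frac{6371365}{2} \approx 3.1857 \cdot 10^{6}$)
$v = \frac{2}{15}$ ($v = 4 \left(- \frac{1}{6}\right) - - \frac{4}{5} = - \frac{2}{3} + \frac{4}{5} = \frac{2}{15} \approx 0.13333$)
$G{\left(D,r \right)} = 10 - D - r$ ($G{\left(D,r \right)} = 5 - \left(\left(D + r\right) - 5\right) = 5 - \left(-5 + D + r\right) = 10 - D - r$)
$G{\left(h,v \right)} O = \left(10 - 12 - \frac{2}{15}\right) \frac{6371365}{2} = \left(- \frac{32}{15}\right) \frac{6371365}{2} = - \frac{20388368}{3}$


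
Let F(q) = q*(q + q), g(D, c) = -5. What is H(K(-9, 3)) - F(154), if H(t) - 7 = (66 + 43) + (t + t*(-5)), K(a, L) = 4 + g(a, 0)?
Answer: -47312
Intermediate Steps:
K(a, L) = -1 (K(a, L) = 4 - 5 = -1)
F(q) = 2*q² (F(q) = q*(2*q) = 2*q²)
H(t) = 116 - 4*t (H(t) = 7 + ((66 + 43) + (t + t*(-5))) = 7 + (109 + (t - 5*t)) = 7 + (109 - 4*t) = 116 - 4*t)
H(K(-9, 3)) - F(154) = (116 - 4*(-1)) - 2*154² = (116 + 4) - 2*23716 = 120 - 1*47432 = 120 - 47432 = -47312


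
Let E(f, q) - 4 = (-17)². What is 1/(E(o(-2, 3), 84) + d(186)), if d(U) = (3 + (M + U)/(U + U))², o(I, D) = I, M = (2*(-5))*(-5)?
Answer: 8649/2648401 ≈ 0.0032657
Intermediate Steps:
M = 50 (M = -10*(-5) = 50)
E(f, q) = 293 (E(f, q) = 4 + (-17)² = 4 + 289 = 293)
d(U) = (3 + (50 + U)/(2*U))² (d(U) = (3 + (50 + U)/(U + U))² = (3 + (50 + U)/((2*U)))² = (3 + (50 + U)*(1/(2*U)))² = (3 + (50 + U)/(2*U))²)
1/(E(o(-2, 3), 84) + d(186)) = 1/(293 + (¼)*(50 + 7*186)²/186²) = 1/(293 + (¼)*(1/34596)*(50 + 1302)²) = 1/(293 + (¼)*(1/34596)*1352²) = 1/(293 + (¼)*(1/34596)*1827904) = 1/(293 + 114244/8649) = 1/(2648401/8649) = 8649/2648401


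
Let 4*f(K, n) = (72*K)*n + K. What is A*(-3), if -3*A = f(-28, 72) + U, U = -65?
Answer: -36360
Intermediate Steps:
f(K, n) = K/4 + 18*K*n (f(K, n) = ((72*K)*n + K)/4 = (72*K*n + K)/4 = (K + 72*K*n)/4 = K/4 + 18*K*n)
A = 12120 (A = -((1/4)*(-28)*(1 + 72*72) - 65)/3 = -((1/4)*(-28)*(1 + 5184) - 65)/3 = -((1/4)*(-28)*5185 - 65)/3 = -(-36295 - 65)/3 = -1/3*(-36360) = 12120)
A*(-3) = 12120*(-3) = -36360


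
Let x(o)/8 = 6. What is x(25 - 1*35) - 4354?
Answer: -4306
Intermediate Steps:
x(o) = 48 (x(o) = 8*6 = 48)
x(25 - 1*35) - 4354 = 48 - 4354 = -4306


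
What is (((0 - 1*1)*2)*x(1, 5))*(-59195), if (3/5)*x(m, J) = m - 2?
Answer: -591950/3 ≈ -1.9732e+5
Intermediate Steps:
x(m, J) = -10/3 + 5*m/3 (x(m, J) = 5*(m - 2)/3 = 5*(-2 + m)/3 = -10/3 + 5*m/3)
(((0 - 1*1)*2)*x(1, 5))*(-59195) = (((0 - 1*1)*2)*(-10/3 + (5/3)*1))*(-59195) = (((0 - 1)*2)*(-10/3 + 5/3))*(-59195) = (-1*2*(-5/3))*(-59195) = -2*(-5/3)*(-59195) = (10/3)*(-59195) = -591950/3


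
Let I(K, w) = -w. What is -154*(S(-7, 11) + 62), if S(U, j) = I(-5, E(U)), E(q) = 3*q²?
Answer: 13090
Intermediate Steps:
S(U, j) = -3*U²
-154*(S(-7, 11) + 62) = -154*(-3*(-7)² + 62) = -154*(-3*49 + 62) = -154*(-147 + 62) = -154*(-85) = 13090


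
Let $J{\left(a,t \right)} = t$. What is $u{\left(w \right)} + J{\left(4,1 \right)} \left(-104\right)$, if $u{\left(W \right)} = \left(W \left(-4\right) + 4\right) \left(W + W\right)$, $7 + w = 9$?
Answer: $-120$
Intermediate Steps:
$w = 2$ ($w = -7 + 9 = 2$)
$u{\left(W \right)} = 2 W \left(4 - 4 W\right)$ ($u{\left(W \right)} = \left(- 4 W + 4\right) 2 W = \left(4 - 4 W\right) 2 W = 2 W \left(4 - 4 W\right)$)
$u{\left(w \right)} + J{\left(4,1 \right)} \left(-104\right) = 8 \cdot 2 \left(1 - 2\right) + 1 \left(-104\right) = 8 \cdot 2 \left(1 - 2\right) - 104 = 8 \cdot 2 \left(-1\right) - 104 = -16 - 104 = -120$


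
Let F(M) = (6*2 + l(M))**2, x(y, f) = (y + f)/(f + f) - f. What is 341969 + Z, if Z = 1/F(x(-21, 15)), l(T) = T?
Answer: 87544089/256 ≈ 3.4197e+5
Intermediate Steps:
x(y, f) = -f + (f + y)/(2*f) (x(y, f) = (f + y)/((2*f)) - f = (f + y)*(1/(2*f)) - f = (f + y)/(2*f) - f = -f + (f + y)/(2*f))
F(M) = (12 + M)**2 (F(M) = (6*2 + M)**2 = (12 + M)**2)
Z = 25/256 (Z = 1/((12 + (1/2 - 1*15 + (1/2)*(-21)/15))**2) = 1/((12 + (1/2 - 15 + (1/2)*(-21)*(1/15)))**2) = 1/((12 + (1/2 - 15 - 7/10))**2) = 1/((12 - 76/5)**2) = 1/((-16/5)**2) = 1/(256/25) = 25/256 ≈ 0.097656)
341969 + Z = 341969 + 25/256 = 87544089/256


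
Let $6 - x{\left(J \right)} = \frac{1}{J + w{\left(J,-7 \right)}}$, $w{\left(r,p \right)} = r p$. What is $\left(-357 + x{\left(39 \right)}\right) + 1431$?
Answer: $\frac{252721}{234} \approx 1080.0$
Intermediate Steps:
$w{\left(r,p \right)} = p r$
$x{\left(J \right)} = 6 + \frac{1}{6 J}$ ($x{\left(J \right)} = 6 - \frac{1}{J - 7 J} = 6 - \frac{1}{\left(-6\right) J} = 6 - - \frac{1}{6 J} = 6 + \frac{1}{6 J}$)
$\left(-357 + x{\left(39 \right)}\right) + 1431 = \left(-357 + \left(6 + \frac{1}{6 \cdot 39}\right)\right) + 1431 = \left(-357 + \left(6 + \frac{1}{6} \cdot \frac{1}{39}\right)\right) + 1431 = \left(-357 + \left(6 + \frac{1}{234}\right)\right) + 1431 = \left(-357 + \frac{1405}{234}\right) + 1431 = - \frac{82133}{234} + 1431 = \frac{252721}{234}$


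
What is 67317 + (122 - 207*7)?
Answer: 65990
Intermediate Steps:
67317 + (122 - 207*7) = 67317 + (122 - 69*21) = 67317 + (122 - 1449) = 67317 - 1327 = 65990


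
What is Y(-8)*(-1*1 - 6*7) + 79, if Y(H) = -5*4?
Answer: 939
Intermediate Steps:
Y(H) = -20
Y(-8)*(-1*1 - 6*7) + 79 = -20*(-1*1 - 6*7) + 79 = -20*(-1 - 42) + 79 = -20*(-43) + 79 = 860 + 79 = 939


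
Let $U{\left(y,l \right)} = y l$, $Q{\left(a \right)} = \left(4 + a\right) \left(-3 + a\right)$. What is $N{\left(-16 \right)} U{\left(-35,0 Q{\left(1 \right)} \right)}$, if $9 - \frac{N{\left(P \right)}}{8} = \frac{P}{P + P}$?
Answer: $0$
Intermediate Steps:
$Q{\left(a \right)} = \left(-3 + a\right) \left(4 + a\right)$
$N{\left(P \right)} = 68$ ($N{\left(P \right)} = 72 - 8 \frac{P}{P + P} = 72 - 8 \frac{P}{2 P} = 72 - 8 P \frac{1}{2 P} = 72 - 4 = 68$)
$U{\left(y,l \right)} = l y$
$N{\left(-16 \right)} U{\left(-35,0 Q{\left(1 \right)} \right)} = 68 \cdot 0 \left(-12 + 1 + 1^{2}\right) \left(-35\right) = 68 \cdot 0 \left(-12 + 1 + 1\right) \left(-35\right) = 68 \cdot 0 \left(-10\right) \left(-35\right) = 68 \cdot 0 \left(-35\right) = 68 \cdot 0 = 0$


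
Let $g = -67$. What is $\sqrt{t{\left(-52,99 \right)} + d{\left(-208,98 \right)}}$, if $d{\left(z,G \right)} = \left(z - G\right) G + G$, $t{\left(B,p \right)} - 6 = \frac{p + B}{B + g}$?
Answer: $\frac{i \sqrt{423192917}}{119} \approx 172.87 i$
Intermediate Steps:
$t{\left(B,p \right)} = 6 + \frac{B + p}{-67 + B}$ ($t{\left(B,p \right)} = 6 + \frac{p + B}{B - 67} = 6 + \frac{B + p}{-67 + B}$)
$d{\left(z,G \right)} = G + G \left(z - G\right)$ ($d{\left(z,G \right)} = G \left(z - G\right) + G = G + G \left(z - G\right)$)
$\sqrt{t{\left(-52,99 \right)} + d{\left(-208,98 \right)}} = \sqrt{\frac{-402 + 99 + 7 \left(-52\right)}{-67 - 52} + 98 \left(1 - 208 - 98\right)} = \sqrt{\frac{-402 + 99 - 364}{-119} + 98 \left(1 - 208 - 98\right)} = \sqrt{\left(- \frac{1}{119}\right) \left(-667\right) + 98 \left(-305\right)} = \sqrt{\frac{667}{119} - 29890} = \sqrt{- \frac{3556243}{119}} = \frac{i \sqrt{423192917}}{119}$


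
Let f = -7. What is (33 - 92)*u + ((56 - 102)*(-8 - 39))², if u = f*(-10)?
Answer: 4670114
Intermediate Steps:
u = 70 (u = -7*(-10) = 70)
(33 - 92)*u + ((56 - 102)*(-8 - 39))² = (33 - 92)*70 + ((56 - 102)*(-8 - 39))² = -59*70 + (-46*(-47))² = -4130 + 2162² = -4130 + 4674244 = 4670114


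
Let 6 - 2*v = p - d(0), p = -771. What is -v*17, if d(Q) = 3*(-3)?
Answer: -6528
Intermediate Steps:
d(Q) = -9
v = 384 (v = 3 - (-771 - 1*(-9))/2 = 3 - (-771 + 9)/2 = 3 - ½*(-762) = 3 + 381 = 384)
-v*17 = -384*17 = -1*6528 = -6528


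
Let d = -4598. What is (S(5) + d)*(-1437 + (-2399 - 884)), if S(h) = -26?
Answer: 21825280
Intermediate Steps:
(S(5) + d)*(-1437 + (-2399 - 884)) = (-26 - 4598)*(-1437 + (-2399 - 884)) = -4624*(-1437 - 3283) = -4624*(-4720) = 21825280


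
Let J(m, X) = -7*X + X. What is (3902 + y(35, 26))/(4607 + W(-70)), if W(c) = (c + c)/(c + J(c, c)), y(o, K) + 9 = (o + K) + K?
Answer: 19900/23033 ≈ 0.86398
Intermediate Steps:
J(m, X) = -6*X
y(o, K) = -9 + o + 2*K (y(o, K) = -9 + ((o + K) + K) = -9 + ((K + o) + K) = -9 + (o + 2*K) = -9 + o + 2*K)
W(c) = -⅖ (W(c) = (c + c)/(c - 6*c) = (2*c)/((-5*c)) = (2*c)*(-1/(5*c)) = -⅖)
(3902 + y(35, 26))/(4607 + W(-70)) = (3902 + (-9 + 35 + 2*26))/(4607 - ⅖) = (3902 + (-9 + 35 + 52))/(23033/5) = (3902 + 78)*(5/23033) = 3980*(5/23033) = 19900/23033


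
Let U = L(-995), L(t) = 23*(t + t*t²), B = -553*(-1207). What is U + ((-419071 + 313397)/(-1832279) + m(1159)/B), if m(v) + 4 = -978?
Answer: -27709042734260324636614/1222993096409 ≈ -2.2657e+10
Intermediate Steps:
m(v) = -982 (m(v) = -4 - 978 = -982)
B = 667471
L(t) = 23*t + 23*t³ (L(t) = 23*(t + t³) = 23*t + 23*t³)
U = -22656745010 (U = 23*(-995)*(1 + (-995)²) = 23*(-995)*(1 + 990025) = 23*(-995)*990026 = -22656745010)
U + ((-419071 + 313397)/(-1832279) + m(1159)/B) = -22656745010 + ((-419071 + 313397)/(-1832279) - 982/667471) = -22656745010 + (-105674*(-1/1832279) - 982*1/667471) = -22656745010 + (105674/1832279 - 982/667471) = -22656745010 + 68735032476/1222993096409 = -27709042734260324636614/1222993096409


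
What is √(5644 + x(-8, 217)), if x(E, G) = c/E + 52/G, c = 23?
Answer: √4250339506/868 ≈ 75.109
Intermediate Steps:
x(E, G) = 23/E + 52/G
√(5644 + x(-8, 217)) = √(5644 + (23/(-8) + 52/217)) = √(5644 + (23*(-⅛) + 52*(1/217))) = √(5644 + (-23/8 + 52/217)) = √(5644 - 4575/1736) = √(9793409/1736) = √4250339506/868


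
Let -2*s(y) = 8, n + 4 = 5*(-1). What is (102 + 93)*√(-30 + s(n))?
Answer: 195*I*√34 ≈ 1137.0*I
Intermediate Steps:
n = -9 (n = -4 + 5*(-1) = -4 - 5 = -9)
s(y) = -4 (s(y) = -½*8 = -4)
(102 + 93)*√(-30 + s(n)) = (102 + 93)*√(-30 - 4) = 195*√(-34) = 195*(I*√34) = 195*I*√34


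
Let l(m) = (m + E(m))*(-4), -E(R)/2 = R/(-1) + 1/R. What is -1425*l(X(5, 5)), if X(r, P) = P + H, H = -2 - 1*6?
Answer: -47500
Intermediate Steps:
H = -8 (H = -2 - 6 = -8)
E(R) = -2/R + 2*R (E(R) = -2*(R/(-1) + 1/R) = -2*(R*(-1) + 1/R) = -2*(-R + 1/R) = -2*(1/R - R) = -2/R + 2*R)
X(r, P) = -8 + P (X(r, P) = P - 8 = -8 + P)
l(m) = -12*m + 8/m (l(m) = (m + (-2/m + 2*m))*(-4) = (-2/m + 3*m)*(-4) = -12*m + 8/m)
-1425*l(X(5, 5)) = -1425*(-12*(-8 + 5) + 8/(-8 + 5)) = -1425*(-12*(-3) + 8/(-3)) = -1425*(36 + 8*(-⅓)) = -1425*(36 - 8/3) = -1425*100/3 = -47500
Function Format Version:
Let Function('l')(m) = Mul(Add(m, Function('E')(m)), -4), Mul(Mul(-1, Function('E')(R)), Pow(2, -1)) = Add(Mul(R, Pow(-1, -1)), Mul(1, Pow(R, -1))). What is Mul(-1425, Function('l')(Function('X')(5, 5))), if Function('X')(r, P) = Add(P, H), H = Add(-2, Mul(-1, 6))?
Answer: -47500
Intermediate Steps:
H = -8 (H = Add(-2, -6) = -8)
Function('E')(R) = Add(Mul(-2, Pow(R, -1)), Mul(2, R)) (Function('E')(R) = Mul(-2, Add(Mul(R, Pow(-1, -1)), Mul(1, Pow(R, -1)))) = Mul(-2, Add(Mul(R, -1), Pow(R, -1))) = Mul(-2, Add(Mul(-1, R), Pow(R, -1))) = Mul(-2, Add(Pow(R, -1), Mul(-1, R))) = Add(Mul(-2, Pow(R, -1)), Mul(2, R)))
Function('X')(r, P) = Add(-8, P) (Function('X')(r, P) = Add(P, -8) = Add(-8, P))
Function('l')(m) = Add(Mul(-12, m), Mul(8, Pow(m, -1))) (Function('l')(m) = Mul(Add(m, Add(Mul(-2, Pow(m, -1)), Mul(2, m))), -4) = Mul(Add(Mul(-2, Pow(m, -1)), Mul(3, m)), -4) = Add(Mul(-12, m), Mul(8, Pow(m, -1))))
Mul(-1425, Function('l')(Function('X')(5, 5))) = Mul(-1425, Add(Mul(-12, Add(-8, 5)), Mul(8, Pow(Add(-8, 5), -1)))) = Mul(-1425, Add(Mul(-12, -3), Mul(8, Pow(-3, -1)))) = Mul(-1425, Add(36, Mul(8, Rational(-1, 3)))) = Mul(-1425, Add(36, Rational(-8, 3))) = Mul(-1425, Rational(100, 3)) = -47500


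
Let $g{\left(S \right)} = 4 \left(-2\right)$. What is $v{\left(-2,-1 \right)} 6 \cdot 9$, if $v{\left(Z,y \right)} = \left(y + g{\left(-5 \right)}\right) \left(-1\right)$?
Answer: $486$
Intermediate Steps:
$g{\left(S \right)} = -8$
$v{\left(Z,y \right)} = 8 - y$ ($v{\left(Z,y \right)} = \left(y - 8\right) \left(-1\right) = \left(-8 + y\right) \left(-1\right) = 8 - y$)
$v{\left(-2,-1 \right)} 6 \cdot 9 = \left(8 - -1\right) 6 \cdot 9 = \left(8 + 1\right) 6 \cdot 9 = 9 \cdot 6 \cdot 9 = 54 \cdot 9 = 486$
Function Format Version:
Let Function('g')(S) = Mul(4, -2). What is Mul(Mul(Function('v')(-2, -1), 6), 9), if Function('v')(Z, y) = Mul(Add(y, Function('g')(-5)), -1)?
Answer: 486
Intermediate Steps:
Function('g')(S) = -8
Function('v')(Z, y) = Add(8, Mul(-1, y)) (Function('v')(Z, y) = Mul(Add(y, -8), -1) = Mul(Add(-8, y), -1) = Add(8, Mul(-1, y)))
Mul(Mul(Function('v')(-2, -1), 6), 9) = Mul(Mul(Add(8, Mul(-1, -1)), 6), 9) = Mul(Mul(Add(8, 1), 6), 9) = Mul(Mul(9, 6), 9) = Mul(54, 9) = 486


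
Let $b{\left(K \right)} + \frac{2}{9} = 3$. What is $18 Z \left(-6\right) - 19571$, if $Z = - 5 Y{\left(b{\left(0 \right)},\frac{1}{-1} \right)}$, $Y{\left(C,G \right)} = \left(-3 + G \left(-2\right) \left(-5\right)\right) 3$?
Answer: $-40631$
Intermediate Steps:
$b{\left(K \right)} = \frac{25}{9}$ ($b{\left(K \right)} = - \frac{2}{9} + 3 = \frac{25}{9}$)
$Y{\left(C,G \right)} = -9 + 30 G$ ($Y{\left(C,G \right)} = \left(-3 + - 2 G \left(-5\right)\right) 3 = \left(-3 + 10 G\right) 3 = -9 + 30 G$)
$Z = 195$ ($Z = - 5 \left(-9 + \frac{30}{-1}\right) = - 5 \left(-9 + 30 \left(-1\right)\right) = - 5 \left(-9 - 30\right) = \left(-5\right) \left(-39\right) = 195$)
$18 Z \left(-6\right) - 19571 = 18 \cdot 195 \left(-6\right) - 19571 = 3510 \left(-6\right) - 19571 = -21060 - 19571 = -40631$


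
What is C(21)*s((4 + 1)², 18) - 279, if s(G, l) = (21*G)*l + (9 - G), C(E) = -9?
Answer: -85185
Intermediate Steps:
s(G, l) = 9 - G + 21*G*l (s(G, l) = 21*G*l + (9 - G) = 9 - G + 21*G*l)
C(21)*s((4 + 1)², 18) - 279 = -9*(9 - (4 + 1)² + 21*(4 + 1)²*18) - 279 = -9*(9 - 1*5² + 21*5²*18) - 279 = -9*(9 - 1*25 + 21*25*18) - 279 = -9*(9 - 25 + 9450) - 279 = -9*9434 - 279 = -84906 - 279 = -85185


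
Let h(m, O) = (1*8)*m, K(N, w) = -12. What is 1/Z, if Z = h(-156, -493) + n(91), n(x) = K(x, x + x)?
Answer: -1/1260 ≈ -0.00079365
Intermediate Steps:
n(x) = -12
h(m, O) = 8*m
Z = -1260 (Z = 8*(-156) - 12 = -1248 - 12 = -1260)
1/Z = 1/(-1260) = -1/1260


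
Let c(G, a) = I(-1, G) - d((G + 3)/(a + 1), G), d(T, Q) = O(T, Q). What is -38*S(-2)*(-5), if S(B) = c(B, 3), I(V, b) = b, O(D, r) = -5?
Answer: 570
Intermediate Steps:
d(T, Q) = -5
c(G, a) = 5 + G (c(G, a) = G - 1*(-5) = G + 5 = 5 + G)
S(B) = 5 + B
-38*S(-2)*(-5) = -38*(5 - 2)*(-5) = -38*3*(-5) = -114*(-5) = 570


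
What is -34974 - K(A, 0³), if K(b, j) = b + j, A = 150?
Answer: -35124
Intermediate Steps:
-34974 - K(A, 0³) = -34974 - (150 + 0³) = -34974 - (150 + 0) = -34974 - 1*150 = -34974 - 150 = -35124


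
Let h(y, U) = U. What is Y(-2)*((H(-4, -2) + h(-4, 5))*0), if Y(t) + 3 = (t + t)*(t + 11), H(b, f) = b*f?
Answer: 0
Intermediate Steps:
Y(t) = -3 + 2*t*(11 + t) (Y(t) = -3 + (t + t)*(t + 11) = -3 + (2*t)*(11 + t) = -3 + 2*t*(11 + t))
Y(-2)*((H(-4, -2) + h(-4, 5))*0) = (-3 + 2*(-2)² + 22*(-2))*((-4*(-2) + 5)*0) = (-3 + 2*4 - 44)*((8 + 5)*0) = (-3 + 8 - 44)*(13*0) = -39*0 = 0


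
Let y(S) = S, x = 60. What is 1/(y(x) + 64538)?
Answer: 1/64598 ≈ 1.5480e-5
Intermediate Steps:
1/(y(x) + 64538) = 1/(60 + 64538) = 1/64598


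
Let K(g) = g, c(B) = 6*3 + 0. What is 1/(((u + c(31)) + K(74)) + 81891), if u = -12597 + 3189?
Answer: 1/72575 ≈ 1.3779e-5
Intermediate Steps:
c(B) = 18 (c(B) = 18 + 0 = 18)
u = -9408
1/(((u + c(31)) + K(74)) + 81891) = 1/(((-9408 + 18) + 74) + 81891) = 1/((-9390 + 74) + 81891) = 1/(-9316 + 81891) = 1/72575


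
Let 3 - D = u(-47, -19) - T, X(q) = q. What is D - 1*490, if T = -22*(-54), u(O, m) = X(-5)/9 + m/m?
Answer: 6305/9 ≈ 700.56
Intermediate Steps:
u(O, m) = 4/9 (u(O, m) = -5/9 + m/m = -5*⅑ + 1 = -5/9 + 1 = 4/9)
T = 1188
D = 10715/9 (D = 3 - (4/9 - 1*1188) = 3 - (4/9 - 1188) = 3 - 1*(-10688/9) = 3 + 10688/9 = 10715/9 ≈ 1190.6)
D - 1*490 = 10715/9 - 1*490 = 10715/9 - 490 = 6305/9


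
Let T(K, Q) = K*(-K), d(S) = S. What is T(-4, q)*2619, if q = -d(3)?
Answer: -41904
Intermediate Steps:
q = -3 (q = -1*3 = -3)
T(K, Q) = -K**2
T(-4, q)*2619 = -1*(-4)**2*2619 = -1*16*2619 = -16*2619 = -41904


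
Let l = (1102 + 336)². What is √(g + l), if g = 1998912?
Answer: 2*√1016689 ≈ 2016.6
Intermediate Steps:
l = 2067844 (l = 1438² = 2067844)
√(g + l) = √(1998912 + 2067844) = √4066756 = 2*√1016689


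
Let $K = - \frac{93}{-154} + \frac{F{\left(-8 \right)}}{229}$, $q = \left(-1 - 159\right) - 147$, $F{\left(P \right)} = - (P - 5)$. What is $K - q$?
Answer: $\frac{10849961}{35266} \approx 307.66$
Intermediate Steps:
$F{\left(P \right)} = 5 - P$ ($F{\left(P \right)} = - (-5 + P) = 5 - P$)
$q = -307$ ($q = -160 - 147 = -307$)
$K = \frac{23299}{35266}$ ($K = - \frac{93}{-154} + \frac{5 - -8}{229} = \left(-93\right) \left(- \frac{1}{154}\right) + \left(5 + 8\right) \frac{1}{229} = \frac{93}{154} + 13 \cdot \frac{1}{229} = \frac{93}{154} + \frac{13}{229} = \frac{23299}{35266} \approx 0.66066$)
$K - q = \frac{23299}{35266} - -307 = \frac{23299}{35266} + 307 = \frac{10849961}{35266}$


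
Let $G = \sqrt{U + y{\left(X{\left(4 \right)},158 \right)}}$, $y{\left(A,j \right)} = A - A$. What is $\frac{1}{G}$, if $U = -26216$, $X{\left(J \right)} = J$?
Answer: $- \frac{i \sqrt{6554}}{13108} \approx - 0.0061761 i$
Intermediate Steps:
$y{\left(A,j \right)} = 0$
$G = 2 i \sqrt{6554}$ ($G = \sqrt{-26216 + 0} = \sqrt{-26216} = 2 i \sqrt{6554} \approx 161.91 i$)
$\frac{1}{G} = \frac{1}{2 i \sqrt{6554}} = - \frac{i \sqrt{6554}}{13108}$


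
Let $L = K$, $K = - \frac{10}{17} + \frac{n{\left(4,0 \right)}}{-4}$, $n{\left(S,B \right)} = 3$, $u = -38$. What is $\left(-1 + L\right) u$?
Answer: $\frac{3021}{34} \approx 88.853$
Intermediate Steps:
$K = - \frac{91}{68}$ ($K = - \frac{10}{17} + \frac{3}{-4} = \left(-10\right) \frac{1}{17} + 3 \left(- \frac{1}{4}\right) = - \frac{10}{17} - \frac{3}{4} = - \frac{91}{68} \approx -1.3382$)
$L = - \frac{91}{68} \approx -1.3382$
$\left(-1 + L\right) u = \left(-1 - \frac{91}{68}\right) \left(-38\right) = \left(- \frac{159}{68}\right) \left(-38\right) = \frac{3021}{34}$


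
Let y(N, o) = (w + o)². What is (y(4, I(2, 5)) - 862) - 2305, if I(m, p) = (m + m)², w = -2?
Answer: -2971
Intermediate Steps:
I(m, p) = 4*m² (I(m, p) = (2*m)² = 4*m²)
y(N, o) = (-2 + o)²
(y(4, I(2, 5)) - 862) - 2305 = ((-2 + 4*2²)² - 862) - 2305 = ((-2 + 4*4)² - 862) - 2305 = ((-2 + 16)² - 862) - 2305 = (14² - 862) - 2305 = (196 - 862) - 2305 = -666 - 2305 = -2971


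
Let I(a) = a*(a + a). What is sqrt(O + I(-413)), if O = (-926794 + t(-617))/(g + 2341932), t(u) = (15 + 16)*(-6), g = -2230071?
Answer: sqrt(52697732067278)/12429 ≈ 584.06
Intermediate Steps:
t(u) = -186 (t(u) = 31*(-6) = -186)
O = -926980/111861 (O = (-926794 - 186)/(-2230071 + 2341932) = -926980/111861 ≈ -8.2869)
I(a) = 2*a**2 (I(a) = a*(2*a) = 2*a**2)
sqrt(O + I(-413)) = sqrt(-926980/111861 + 2*(-413)**2) = sqrt(-926980/111861 + 2*170569) = sqrt(-926980/111861 + 341138) = sqrt(38159110838/111861) = sqrt(52697732067278)/12429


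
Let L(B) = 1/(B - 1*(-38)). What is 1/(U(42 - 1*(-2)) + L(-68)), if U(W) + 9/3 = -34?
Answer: -30/1111 ≈ -0.027003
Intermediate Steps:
U(W) = -37 (U(W) = -3 - 34 = -37)
L(B) = 1/(38 + B) (L(B) = 1/(B + 38) = 1/(38 + B))
1/(U(42 - 1*(-2)) + L(-68)) = 1/(-37 + 1/(38 - 68)) = 1/(-37 + 1/(-30)) = 1/(-37 - 1/30) = 1/(-1111/30) = -30/1111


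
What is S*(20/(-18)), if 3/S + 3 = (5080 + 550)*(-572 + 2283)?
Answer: -10/28898781 ≈ -3.4604e-7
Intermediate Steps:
S = 3/9632927 (S = 3/(-3 + (5080 + 550)*(-572 + 2283)) = 3/(-3 + 5630*1711) = 3/(-3 + 9632930) = 3/9632927 ≈ 3.1143e-7)
S*(20/(-18)) = 3*(20/(-18))/9632927 = 3*(20*(-1/18))/9632927 = (3/9632927)*(-10/9) = -10/28898781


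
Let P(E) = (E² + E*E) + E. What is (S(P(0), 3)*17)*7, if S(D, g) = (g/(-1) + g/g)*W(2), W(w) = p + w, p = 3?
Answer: -1190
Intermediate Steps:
P(E) = E + 2*E² (P(E) = (E² + E²) + E = 2*E² + E = E + 2*E²)
W(w) = 3 + w
S(D, g) = 5 - 5*g (S(D, g) = (g/(-1) + g/g)*(3 + 2) = (g*(-1) + 1)*5 = (-g + 1)*5 = (1 - g)*5 = 5 - 5*g)
(S(P(0), 3)*17)*7 = ((5 - 5*3)*17)*7 = ((5 - 15)*17)*7 = -10*17*7 = -170*7 = -1190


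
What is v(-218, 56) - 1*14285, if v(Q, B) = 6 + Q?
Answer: -14497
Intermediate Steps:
v(-218, 56) - 1*14285 = (6 - 218) - 1*14285 = -212 - 14285 = -14497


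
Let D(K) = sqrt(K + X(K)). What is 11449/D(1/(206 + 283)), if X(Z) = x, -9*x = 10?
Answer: -34347*I*sqrt(265201)/1627 ≈ -10871.0*I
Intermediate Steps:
x = -10/9 (x = -1/9*10 = -10/9 ≈ -1.1111)
X(Z) = -10/9
D(K) = sqrt(-10/9 + K) (D(K) = sqrt(K - 10/9) = sqrt(-10/9 + K))
11449/D(1/(206 + 283)) = 11449/((sqrt(-10 + 9/(206 + 283))/3)) = 11449/((sqrt(-10 + 9/489)/3)) = 11449/((sqrt(-10 + 9*(1/489))/3)) = 11449/((sqrt(-10 + 3/163)/3)) = 11449/((sqrt(-1627/163)/3)) = 11449/(((I*sqrt(265201)/163)/3)) = 11449/((I*sqrt(265201)/489)) = 11449*(-3*I*sqrt(265201)/1627) = -34347*I*sqrt(265201)/1627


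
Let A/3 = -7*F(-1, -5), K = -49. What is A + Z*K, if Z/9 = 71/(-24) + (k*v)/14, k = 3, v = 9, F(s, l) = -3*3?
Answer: 5145/8 ≈ 643.13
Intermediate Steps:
F(s, l) = -9
A = 189 (A = 3*(-7*(-9)) = 3*63 = 189)
Z = -519/56 (Z = 9*(71/(-24) + (3*9)/14) = 9*(71*(-1/24) + 27*(1/14)) = 9*(-71/24 + 27/14) = 9*(-173/168) = -519/56 ≈ -9.2679)
A + Z*K = 189 - 519/56*(-49) = 189 + 3633/8 = 5145/8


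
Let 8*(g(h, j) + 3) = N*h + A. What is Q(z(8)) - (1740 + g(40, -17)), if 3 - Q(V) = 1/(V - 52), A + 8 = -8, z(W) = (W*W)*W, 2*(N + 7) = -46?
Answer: -727721/460 ≈ -1582.0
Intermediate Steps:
N = -30 (N = -7 + (1/2)*(-46) = -7 - 23 = -30)
z(W) = W**3 (z(W) = W**2*W = W**3)
A = -16 (A = -8 - 8 = -16)
g(h, j) = -5 - 15*h/4 (g(h, j) = -3 + (-30*h - 16)/8 = -3 + (-16 - 30*h)/8 = -3 + (-2 - 15*h/4) = -5 - 15*h/4)
Q(V) = 3 - 1/(-52 + V) (Q(V) = 3 - 1/(V - 52) = 3 - 1/(-52 + V))
Q(z(8)) - (1740 + g(40, -17)) = (-157 + 3*8**3)/(-52 + 8**3) - (1740 + (-5 - 15/4*40)) = (-157 + 3*512)/(-52 + 512) - (1740 + (-5 - 150)) = (-157 + 1536)/460 - (1740 - 155) = (1/460)*1379 - 1*1585 = 1379/460 - 1585 = -727721/460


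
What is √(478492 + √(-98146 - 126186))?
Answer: √(478492 + 2*I*√56083) ≈ 691.73 + 0.342*I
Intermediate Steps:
√(478492 + √(-98146 - 126186)) = √(478492 + √(-224332)) = √(478492 + 2*I*√56083)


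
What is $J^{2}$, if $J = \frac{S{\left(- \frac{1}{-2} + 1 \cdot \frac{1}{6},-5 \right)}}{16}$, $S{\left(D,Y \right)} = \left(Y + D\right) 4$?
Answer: $\frac{169}{144} \approx 1.1736$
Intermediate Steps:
$S{\left(D,Y \right)} = 4 D + 4 Y$ ($S{\left(D,Y \right)} = \left(D + Y\right) 4 = 4 D + 4 Y$)
$J = - \frac{13}{12}$ ($J = \frac{4 \left(- \frac{1}{-2} + 1 \cdot \frac{1}{6}\right) + 4 \left(-5\right)}{16} = \left(4 \left(\left(-1\right) \left(- \frac{1}{2}\right) + 1 \cdot \frac{1}{6}\right) - 20\right) \frac{1}{16} = \left(4 \left(\frac{1}{2} + \frac{1}{6}\right) - 20\right) \frac{1}{16} = \left(4 \cdot \frac{2}{3} - 20\right) \frac{1}{16} = \left(\frac{8}{3} - 20\right) \frac{1}{16} = \left(- \frac{52}{3}\right) \frac{1}{16} = - \frac{13}{12} \approx -1.0833$)
$J^{2} = \left(- \frac{13}{12}\right)^{2} = \frac{169}{144}$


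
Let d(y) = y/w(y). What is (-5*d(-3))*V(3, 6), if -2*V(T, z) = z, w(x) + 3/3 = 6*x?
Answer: 45/19 ≈ 2.3684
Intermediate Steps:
w(x) = -1 + 6*x
V(T, z) = -z/2
d(y) = y/(-1 + 6*y)
(-5*d(-3))*V(3, 6) = (-(-15)/(-1 + 6*(-3)))*(-½*6) = -(-15)/(-1 - 18)*(-3) = -(-15)/(-19)*(-3) = -(-15)*(-1)/19*(-3) = -5*3/19*(-3) = -15/19*(-3) = 45/19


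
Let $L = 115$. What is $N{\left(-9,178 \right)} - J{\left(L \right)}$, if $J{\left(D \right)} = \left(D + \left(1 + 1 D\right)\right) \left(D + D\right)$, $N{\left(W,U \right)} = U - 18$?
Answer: $-52970$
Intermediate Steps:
$N{\left(W,U \right)} = -18 + U$
$J{\left(D \right)} = 2 D \left(1 + 2 D\right)$ ($J{\left(D \right)} = \left(D + \left(1 + D\right)\right) 2 D = \left(1 + 2 D\right) 2 D = 2 D \left(1 + 2 D\right)$)
$N{\left(-9,178 \right)} - J{\left(L \right)} = \left(-18 + 178\right) - 2 \cdot 115 \left(1 + 2 \cdot 115\right) = 160 - 2 \cdot 115 \left(1 + 230\right) = 160 - 2 \cdot 115 \cdot 231 = 160 - 53130 = -52970$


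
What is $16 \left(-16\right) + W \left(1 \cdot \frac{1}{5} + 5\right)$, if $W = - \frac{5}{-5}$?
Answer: $- \frac{1254}{5} \approx -250.8$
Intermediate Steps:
$W = 1$ ($W = \left(-5\right) \left(- \frac{1}{5}\right) = 1$)
$16 \left(-16\right) + W \left(1 \cdot \frac{1}{5} + 5\right) = 16 \left(-16\right) + 1 \left(1 \cdot \frac{1}{5} + 5\right) = -256 + 1 \left(1 \cdot \frac{1}{5} + 5\right) = -256 + 1 \left(\frac{1}{5} + 5\right) = -256 + 1 \cdot \frac{26}{5} = -256 + \frac{26}{5} = - \frac{1254}{5}$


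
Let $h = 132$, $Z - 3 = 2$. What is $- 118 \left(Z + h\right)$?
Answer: $-16166$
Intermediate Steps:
$Z = 5$ ($Z = 3 + 2 = 5$)
$- 118 \left(Z + h\right) = - 118 \left(5 + 132\right) = \left(-118\right) 137 = -16166$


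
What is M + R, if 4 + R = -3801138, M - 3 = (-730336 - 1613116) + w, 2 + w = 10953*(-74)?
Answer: -6955115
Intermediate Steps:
w = -810524 (w = -2 + 10953*(-74) = -2 - 810522 = -810524)
M = -3153973 (M = 3 + ((-730336 - 1613116) - 810524) = 3 + (-2343452 - 810524) = 3 - 3153976 = -3153973)
R = -3801142 (R = -4 - 3801138 = -3801142)
M + R = -3153973 - 3801142 = -6955115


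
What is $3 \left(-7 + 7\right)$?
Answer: $0$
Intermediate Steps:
$3 \left(-7 + 7\right) = 3 \cdot 0 = 0$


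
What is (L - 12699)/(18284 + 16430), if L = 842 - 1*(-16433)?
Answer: 2288/17357 ≈ 0.13182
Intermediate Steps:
L = 17275 (L = 842 + 16433 = 17275)
(L - 12699)/(18284 + 16430) = (17275 - 12699)/(18284 + 16430) = 4576/34714 = 4576*(1/34714) = 2288/17357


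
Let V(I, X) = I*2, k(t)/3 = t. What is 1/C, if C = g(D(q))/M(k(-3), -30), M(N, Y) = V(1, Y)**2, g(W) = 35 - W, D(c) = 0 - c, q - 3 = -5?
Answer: 4/33 ≈ 0.12121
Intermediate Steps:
q = -2 (q = 3 - 5 = -2)
D(c) = -c
k(t) = 3*t
V(I, X) = 2*I
M(N, Y) = 4 (M(N, Y) = (2*1)**2 = 2**2 = 4)
C = 33/4 (C = (35 - (-1)*(-2))/4 = (35 - 1*2)*(1/4) = (35 - 2)*(1/4) = 33*(1/4) = 33/4 ≈ 8.2500)
1/C = 1/(33/4) = 4/33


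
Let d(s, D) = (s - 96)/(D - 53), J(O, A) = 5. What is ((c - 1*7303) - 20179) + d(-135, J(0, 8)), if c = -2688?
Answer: -482643/16 ≈ -30165.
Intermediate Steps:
d(s, D) = (-96 + s)/(-53 + D)
((c - 1*7303) - 20179) + d(-135, J(0, 8)) = ((-2688 - 1*7303) - 20179) + (-96 - 135)/(-53 + 5) = ((-2688 - 7303) - 20179) - 231/(-48) = (-9991 - 20179) - 1/48*(-231) = -30170 + 77/16 = -482643/16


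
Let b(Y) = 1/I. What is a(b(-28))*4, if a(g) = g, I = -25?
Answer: -4/25 ≈ -0.16000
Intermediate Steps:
b(Y) = -1/25 (b(Y) = 1/(-25) = -1/25)
a(b(-28))*4 = -1/25*4 = -4/25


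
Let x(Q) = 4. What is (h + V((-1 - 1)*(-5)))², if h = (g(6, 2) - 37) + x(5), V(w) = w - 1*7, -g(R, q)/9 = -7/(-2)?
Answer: 15129/4 ≈ 3782.3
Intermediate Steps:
g(R, q) = -63/2 (g(R, q) = -(-63)/(-2) = -(-63)*(-1)/2 = -9*7/2 = -63/2)
V(w) = -7 + w (V(w) = w - 7 = -7 + w)
h = -129/2 (h = (-63/2 - 37) + 4 = -137/2 + 4 = -129/2 ≈ -64.500)
(h + V((-1 - 1)*(-5)))² = (-129/2 + (-7 + (-1 - 1)*(-5)))² = (-129/2 + (-7 - 2*(-5)))² = (-129/2 + (-7 + 10))² = (-129/2 + 3)² = (-123/2)² = 15129/4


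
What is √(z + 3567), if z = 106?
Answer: √3673 ≈ 60.605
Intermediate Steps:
√(z + 3567) = √(106 + 3567) = √3673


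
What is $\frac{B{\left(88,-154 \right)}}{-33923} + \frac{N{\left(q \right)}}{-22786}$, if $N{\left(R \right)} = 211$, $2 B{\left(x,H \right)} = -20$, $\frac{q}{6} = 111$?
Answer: $- \frac{6929893}{772969478} \approx -0.0089653$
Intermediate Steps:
$q = 666$ ($q = 6 \cdot 111 = 666$)
$B{\left(x,H \right)} = -10$ ($B{\left(x,H \right)} = \frac{1}{2} \left(-20\right) = -10$)
$\frac{B{\left(88,-154 \right)}}{-33923} + \frac{N{\left(q \right)}}{-22786} = - \frac{10}{-33923} + \frac{211}{-22786} = \left(-10\right) \left(- \frac{1}{33923}\right) + 211 \left(- \frac{1}{22786}\right) = \frac{10}{33923} - \frac{211}{22786} = - \frac{6929893}{772969478}$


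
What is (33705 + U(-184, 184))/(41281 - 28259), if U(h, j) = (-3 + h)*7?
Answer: 16198/6511 ≈ 2.4878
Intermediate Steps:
U(h, j) = -21 + 7*h
(33705 + U(-184, 184))/(41281 - 28259) = (33705 + (-21 + 7*(-184)))/(41281 - 28259) = (33705 + (-21 - 1288))/13022 = (33705 - 1309)*(1/13022) = 32396*(1/13022) = 16198/6511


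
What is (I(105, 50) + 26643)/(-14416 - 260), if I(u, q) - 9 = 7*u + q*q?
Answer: -29887/14676 ≈ -2.0365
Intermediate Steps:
I(u, q) = 9 + q**2 + 7*u (I(u, q) = 9 + (7*u + q*q) = 9 + (7*u + q**2) = 9 + (q**2 + 7*u) = 9 + q**2 + 7*u)
(I(105, 50) + 26643)/(-14416 - 260) = ((9 + 50**2 + 7*105) + 26643)/(-14416 - 260) = ((9 + 2500 + 735) + 26643)/(-14676) = (3244 + 26643)*(-1/14676) = 29887*(-1/14676) = -29887/14676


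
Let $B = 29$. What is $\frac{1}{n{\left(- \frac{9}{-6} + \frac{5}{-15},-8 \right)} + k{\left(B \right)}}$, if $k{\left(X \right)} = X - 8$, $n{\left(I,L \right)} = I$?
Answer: $\frac{6}{133} \approx 0.045113$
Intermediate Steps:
$k{\left(X \right)} = -8 + X$ ($k{\left(X \right)} = X - 8 = -8 + X$)
$\frac{1}{n{\left(- \frac{9}{-6} + \frac{5}{-15},-8 \right)} + k{\left(B \right)}} = \frac{1}{\left(- \frac{9}{-6} + \frac{5}{-15}\right) + \left(-8 + 29\right)} = \frac{1}{\left(\left(-9\right) \left(- \frac{1}{6}\right) + 5 \left(- \frac{1}{15}\right)\right) + 21} = \frac{1}{\left(\frac{3}{2} - \frac{1}{3}\right) + 21} = \frac{1}{\frac{7}{6} + 21} = \frac{1}{\frac{133}{6}} = \frac{6}{133}$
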